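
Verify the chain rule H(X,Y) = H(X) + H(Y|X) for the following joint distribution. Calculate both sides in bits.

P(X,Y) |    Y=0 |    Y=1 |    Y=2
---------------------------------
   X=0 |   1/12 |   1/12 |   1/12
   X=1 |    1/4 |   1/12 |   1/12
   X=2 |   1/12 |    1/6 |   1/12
H(X,Y) = 3.0221, H(X) = 1.5546, H(Y|X) = 1.4675 (all in bits)

Chain rule: H(X,Y) = H(X) + H(Y|X)

Left side — joint entropy directly:
H(X,Y) = -Σ p(x,y) log p(x,y) = 3.0221 bits

Right side — compute H(Y|X) from the conditional distributions:
P(X) = (1/4, 5/12, 1/3), so H(X) = 1.5546 bits
H(Y|X) = Σ_x P(X=x) · H(Y|X=x):
  P(Y|X=0) = (1/3, 1/3, 1/3), H(Y|X=0) = 1.5850, weight P(X=0) = 1/4
  P(Y|X=1) = (3/5, 1/5, 1/5), H(Y|X=1) = 1.3710, weight P(X=1) = 5/12
  P(Y|X=2) = (1/4, 1/2, 1/4), H(Y|X=2) = 1.5000, weight P(X=2) = 1/3
H(Y|X) = 1.4675 bits

H(X) + H(Y|X) = 1.5546 + 1.4675 = 3.0221 bits

Both sides equal 3.0221 bits. ✓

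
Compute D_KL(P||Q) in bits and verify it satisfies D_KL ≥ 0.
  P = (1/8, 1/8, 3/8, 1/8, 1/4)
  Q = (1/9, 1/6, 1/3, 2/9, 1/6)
0.0756 bits

KL divergence satisfies the Gibbs inequality: D_KL(P||Q) ≥ 0 for all distributions P, Q.

D_KL(P||Q) = Σ p(x) log(p(x)/q(x))
Term by term:
  x=0: 1/8 × log_2[(1/8)/(1/9)] = 0.0212
  x=1: 1/8 × log_2[(1/8)/(1/6)] = -0.0519
  x=2: 3/8 × log_2[(3/8)/(1/3)] = 0.0637
  x=3: 1/8 × log_2[(1/8)/(2/9)] = -0.1038
  x=4: 1/4 × log_2[(1/4)/(1/6)] = 0.1462
D_KL(P||Q) = 0.0756 bits

D_KL(P||Q) = 0.0756 ≥ 0 ✓

This non-negativity is a fundamental property: relative entropy cannot be negative because it measures how different Q is from P.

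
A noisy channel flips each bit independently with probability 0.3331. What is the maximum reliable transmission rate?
0.0819 bits

For a binary symmetric channel (BSC) with error probability p:
Capacity C = 1 - H(p) bits per symbol

where H(p) = -p log₂(p) - (1-p) log₂(1-p) is the binary entropy function.

H(0.3331) = 0.9181 bits
C = 1 - 0.9181 = 0.0819 bits per symbol

This means we can reliably transmit up to 0.0819 bits of information per channel use.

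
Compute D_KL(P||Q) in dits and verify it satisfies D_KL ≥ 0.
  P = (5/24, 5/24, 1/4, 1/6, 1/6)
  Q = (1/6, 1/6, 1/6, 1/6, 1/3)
0.0342 dits

KL divergence satisfies the Gibbs inequality: D_KL(P||Q) ≥ 0 for all distributions P, Q.

D_KL(P||Q) = Σ p(x) log(p(x)/q(x))
Term by term:
  x=0: 5/24 × log_10[(5/24)/(1/6)] = 0.0202
  x=1: 5/24 × log_10[(5/24)/(1/6)] = 0.0202
  x=2: 1/4 × log_10[(1/4)/(1/6)] = 0.0440
  x=3: 1/6 × log_10[(1/6)/(1/6)] = 0.0000
  x=4: 1/6 × log_10[(1/6)/(1/3)] = -0.0502
D_KL(P||Q) = 0.0342 dits

D_KL(P||Q) = 0.0342 ≥ 0 ✓

This non-negativity is a fundamental property: relative entropy cannot be negative because it measures how different Q is from P.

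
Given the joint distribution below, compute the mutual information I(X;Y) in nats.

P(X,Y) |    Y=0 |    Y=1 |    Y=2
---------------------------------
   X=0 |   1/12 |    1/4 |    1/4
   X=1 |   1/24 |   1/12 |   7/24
0.0383 nats

Mutual information: I(X;Y) = H(X) + H(Y) - H(X,Y)

Marginals:
P(X) = (7/12, 5/12), H(X) = 0.6792 nats
P(Y) = (1/8, 1/3, 13/24), H(Y) = 0.9582 nats

Joint entropy: H(X,Y) = 1.5991 nats

I(X;Y) = 0.6792 + 0.9582 - 1.5991 = 0.0383 nats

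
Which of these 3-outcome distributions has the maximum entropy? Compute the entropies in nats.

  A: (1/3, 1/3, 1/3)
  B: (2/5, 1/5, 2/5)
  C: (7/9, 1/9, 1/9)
A

For a discrete distribution over n outcomes, entropy is maximized by the uniform distribution.

Computing entropies:
H(A) = 1.0986 nats
H(B) = 1.0549 nats
H(C) = 0.6837 nats

The uniform distribution (where all probabilities equal 1/3) achieves the maximum entropy of log_e(3) = 1.0986 nats.

Distribution A has the highest entropy.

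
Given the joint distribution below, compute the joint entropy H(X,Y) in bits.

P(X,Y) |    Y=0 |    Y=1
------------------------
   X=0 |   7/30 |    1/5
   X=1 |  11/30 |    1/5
1.9494 bits

Joint entropy is H(X,Y) = -Σ_{x,y} p(x,y) log p(x,y).

Summing over all non-zero entries:
H(X,Y) = -[7/30·log_2(7/30) + 1/5·log_2(1/5) + 11/30·log_2(11/30) + 1/5·log_2(1/5)]
H(X,Y) = 1.9494 bits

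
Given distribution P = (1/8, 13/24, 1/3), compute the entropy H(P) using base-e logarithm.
0.9582 nats

Shannon entropy is H(X) = -Σ p(x) log p(x).

For P = (1/8, 13/24, 1/3):
H = -1/8 × log_e(1/8) -13/24 × log_e(13/24) -1/3 × log_e(1/3)
H = 0.9582 nats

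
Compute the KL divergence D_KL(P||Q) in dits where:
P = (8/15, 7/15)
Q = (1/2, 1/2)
0.0010 dits

KL divergence: D_KL(P||Q) = Σ p(x) log(p(x)/q(x))

Computing term by term:
  x=0: 8/15 × log_10[(8/15)/(1/2)] = 8/15 × 0.0280 = 0.0149
  x=1: 7/15 × log_10[(7/15)/(1/2)] = 7/15 × -0.0300 = -0.0140

D_KL(P||Q) = 0.0010 dits

Note: KL divergence is always non-negative and equals 0 iff P = Q.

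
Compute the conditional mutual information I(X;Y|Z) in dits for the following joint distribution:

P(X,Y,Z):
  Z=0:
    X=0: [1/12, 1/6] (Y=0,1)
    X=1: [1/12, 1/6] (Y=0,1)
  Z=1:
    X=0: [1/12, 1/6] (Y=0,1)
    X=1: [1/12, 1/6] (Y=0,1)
0.0000 dits

Conditional mutual information: I(X;Y|Z) = H(X|Z) + H(Y|Z) - H(X,Y|Z)

H(Z) = 0.3010
H(X,Z) = 0.6021 → H(X|Z) = 0.3010
H(Y,Z) = 0.5775 → H(Y|Z) = 0.2764
H(X,Y,Z) = 0.8785 → H(X,Y|Z) = 0.5775

I(X;Y|Z) = 0.3010 + 0.2764 - 0.5775 = 0.0000 dits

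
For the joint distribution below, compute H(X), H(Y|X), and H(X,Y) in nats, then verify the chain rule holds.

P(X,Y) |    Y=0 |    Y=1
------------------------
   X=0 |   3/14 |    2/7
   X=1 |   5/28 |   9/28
H(X,Y) = 1.3605, H(X) = 0.6931, H(Y|X) = 0.6673 (all in nats)

Chain rule: H(X,Y) = H(X) + H(Y|X)

Left side — joint entropy directly:
H(X,Y) = -Σ p(x,y) log p(x,y) = 1.3605 nats

Right side — compute H(Y|X) from the conditional distributions:
P(X) = (1/2, 1/2), so H(X) = 0.6931 nats
H(Y|X) = Σ_x P(X=x) · H(Y|X=x):
  P(Y|X=0) = (3/7, 4/7), H(Y|X=0) = 0.6829, weight P(X=0) = 1/2
  P(Y|X=1) = (5/14, 9/14), H(Y|X=1) = 0.6518, weight P(X=1) = 1/2
H(Y|X) = 0.6673 nats

H(X) + H(Y|X) = 0.6931 + 0.6673 = 1.3605 nats

Both sides equal 1.3605 nats. ✓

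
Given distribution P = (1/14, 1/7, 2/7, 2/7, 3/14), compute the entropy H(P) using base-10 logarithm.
0.6568 dits

Shannon entropy is H(X) = -Σ p(x) log p(x).

For P = (1/14, 1/7, 2/7, 2/7, 3/14):
H = -1/14 × log_10(1/14) -1/7 × log_10(1/7) -2/7 × log_10(2/7) -2/7 × log_10(2/7) -3/14 × log_10(3/14)
H = 0.6568 dits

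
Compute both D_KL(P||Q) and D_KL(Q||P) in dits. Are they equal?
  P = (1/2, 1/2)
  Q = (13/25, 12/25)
D_KL(P||Q) = 0.0003, D_KL(Q||P) = 0.0003

KL divergence is not symmetric: D_KL(P||Q) ≠ D_KL(Q||P) in general.

D_KL(P||Q) = 0.0003 dits
D_KL(Q||P) = 0.0003 dits

In this case they happen to be equal (to 4 decimal places).

This asymmetry is why KL divergence is not a true distance metric.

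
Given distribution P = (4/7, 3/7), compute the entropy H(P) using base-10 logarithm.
0.2966 dits

Shannon entropy is H(X) = -Σ p(x) log p(x).

For P = (4/7, 3/7):
H = -4/7 × log_10(4/7) -3/7 × log_10(3/7)
H = 0.2966 dits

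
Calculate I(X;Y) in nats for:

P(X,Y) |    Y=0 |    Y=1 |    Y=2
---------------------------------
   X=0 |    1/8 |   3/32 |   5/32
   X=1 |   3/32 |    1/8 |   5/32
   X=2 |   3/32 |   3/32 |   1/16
0.0161 nats

Mutual information: I(X;Y) = H(X) + H(Y) - H(X,Y)

Marginals:
P(X) = (3/8, 3/8, 1/4), H(X) = 1.0822 nats
P(Y) = (5/16, 5/16, 3/8), H(Y) = 1.0948 nats

Joint entropy: H(X,Y) = 2.1609 nats

I(X;Y) = 1.0822 + 1.0948 - 2.1609 = 0.0161 nats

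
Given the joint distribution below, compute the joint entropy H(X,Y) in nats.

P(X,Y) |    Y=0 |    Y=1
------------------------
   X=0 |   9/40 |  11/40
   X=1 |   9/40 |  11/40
1.3813 nats

Joint entropy is H(X,Y) = -Σ_{x,y} p(x,y) log p(x,y).

Summing over all non-zero entries:
H(X,Y) = -[9/40·log_e(9/40) + 11/40·log_e(11/40) + 9/40·log_e(9/40) + 11/40·log_e(11/40)]
H(X,Y) = 1.3813 nats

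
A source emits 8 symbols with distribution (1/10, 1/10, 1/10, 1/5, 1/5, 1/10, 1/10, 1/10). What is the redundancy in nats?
0.0541 nats

Redundancy measures how far a source is from maximum entropy:
R = H_max - H(X)

Maximum entropy for 8 symbols: H_max = log_e(8) = 2.0794 nats
Actual entropy: H(X) = 2.0253 nats
Redundancy: R = 2.0794 - 2.0253 = 0.0541 nats

This redundancy represents potential for compression: the source could be compressed by 0.0541 nats per symbol.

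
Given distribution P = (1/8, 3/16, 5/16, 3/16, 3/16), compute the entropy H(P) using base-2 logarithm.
2.2579 bits

Shannon entropy is H(X) = -Σ p(x) log p(x).

For P = (1/8, 3/16, 5/16, 3/16, 3/16):
H = -1/8 × log_2(1/8) -3/16 × log_2(3/16) -5/16 × log_2(5/16) -3/16 × log_2(3/16) -3/16 × log_2(3/16)
H = 2.2579 bits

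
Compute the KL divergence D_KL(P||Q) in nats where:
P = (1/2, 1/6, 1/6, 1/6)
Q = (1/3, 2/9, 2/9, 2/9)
0.0589 nats

KL divergence: D_KL(P||Q) = Σ p(x) log(p(x)/q(x))

Computing term by term:
  x=0: 1/2 × log_e[(1/2)/(1/3)] = 1/2 × 0.4055 = 0.2027
  x=1: 1/6 × log_e[(1/6)/(2/9)] = 1/6 × -0.2877 = -0.0479
  x=2: 1/6 × log_e[(1/6)/(2/9)] = 1/6 × -0.2877 = -0.0479
  x=3: 1/6 × log_e[(1/6)/(2/9)] = 1/6 × -0.2877 = -0.0479

D_KL(P||Q) = 0.0589 nats

Note: KL divergence is always non-negative and equals 0 iff P = Q.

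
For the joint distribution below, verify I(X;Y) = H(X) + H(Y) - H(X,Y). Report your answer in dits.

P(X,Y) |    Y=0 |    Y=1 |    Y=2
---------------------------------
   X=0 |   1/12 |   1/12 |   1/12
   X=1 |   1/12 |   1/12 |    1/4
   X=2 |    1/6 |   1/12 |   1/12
I(X;Y) = 0.0262 dits

Mutual information has multiple equivalent forms:
- I(X;Y) = H(X) - H(X|Y)
- I(X;Y) = H(Y) - H(Y|X)
- I(X;Y) = H(X) + H(Y) - H(X,Y)

Computing all quantities:
H(X) = 0.4680, H(Y) = 0.4680, H(X,Y) = 0.9097
H(X|Y) = 0.4418, H(Y|X) = 0.4418

Verification:
H(X) - H(X|Y) = 0.4680 - 0.4418 = 0.0262
H(Y) - H(Y|X) = 0.4680 - 0.4418 = 0.0262
H(X) + H(Y) - H(X,Y) = 0.4680 + 0.4680 - 0.9097 = 0.0262

All forms give I(X;Y) = 0.0262 dits. ✓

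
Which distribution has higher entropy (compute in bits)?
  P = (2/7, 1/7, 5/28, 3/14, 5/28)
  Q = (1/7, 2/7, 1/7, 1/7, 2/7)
P

Computing entropies in bits:
H(P) = 2.2813
H(Q) = 2.2359

Distribution P has higher entropy.

Intuition: The distribution closer to uniform (more spread out) has higher entropy.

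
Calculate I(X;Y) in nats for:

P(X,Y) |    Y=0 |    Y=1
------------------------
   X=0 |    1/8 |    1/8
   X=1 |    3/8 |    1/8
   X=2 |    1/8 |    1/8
0.0338 nats

Mutual information: I(X;Y) = H(X) + H(Y) - H(X,Y)

Marginals:
P(X) = (1/4, 1/2, 1/4), H(X) = 1.0397 nats
P(Y) = (5/8, 3/8), H(Y) = 0.6616 nats

Joint entropy: H(X,Y) = 1.6675 nats

I(X;Y) = 1.0397 + 0.6616 - 1.6675 = 0.0338 nats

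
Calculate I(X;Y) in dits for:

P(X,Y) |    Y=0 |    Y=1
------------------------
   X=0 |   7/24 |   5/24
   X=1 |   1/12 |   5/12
0.0420 dits

Mutual information: I(X;Y) = H(X) + H(Y) - H(X,Y)

Marginals:
P(X) = (1/2, 1/2), H(X) = 0.3010 dits
P(Y) = (3/8, 5/8), H(Y) = 0.2873 dits

Joint entropy: H(X,Y) = 0.5464 dits

I(X;Y) = 0.3010 + 0.2873 - 0.5464 = 0.0420 dits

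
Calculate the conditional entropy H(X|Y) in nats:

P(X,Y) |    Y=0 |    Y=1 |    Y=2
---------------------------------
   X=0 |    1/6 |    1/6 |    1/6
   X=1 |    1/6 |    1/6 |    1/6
0.6931 nats

Using the chain rule: H(X|Y) = H(X,Y) - H(Y)

First, compute H(X,Y) = 1.7918 nats

Marginal P(Y) = (1/3, 1/3, 1/3)
H(Y) = 1.0986 nats

H(X|Y) = H(X,Y) - H(Y) = 1.7918 - 1.0986 = 0.6931 nats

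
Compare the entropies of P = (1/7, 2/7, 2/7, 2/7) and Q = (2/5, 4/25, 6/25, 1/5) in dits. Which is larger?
P

Computing entropies in dits:
H(P) = 0.5871
H(Q) = 0.5751

Distribution P has higher entropy.

Intuition: The distribution closer to uniform (more spread out) has higher entropy.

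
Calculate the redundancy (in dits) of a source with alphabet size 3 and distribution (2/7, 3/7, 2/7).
0.0085 dits

Redundancy measures how far a source is from maximum entropy:
R = H_max - H(X)

Maximum entropy for 3 symbols: H_max = log_10(3) = 0.4771 dits
Actual entropy: H(X) = 0.4686 dits
Redundancy: R = 0.4771 - 0.4686 = 0.0085 dits

This redundancy represents potential for compression: the source could be compressed by 0.0085 dits per symbol.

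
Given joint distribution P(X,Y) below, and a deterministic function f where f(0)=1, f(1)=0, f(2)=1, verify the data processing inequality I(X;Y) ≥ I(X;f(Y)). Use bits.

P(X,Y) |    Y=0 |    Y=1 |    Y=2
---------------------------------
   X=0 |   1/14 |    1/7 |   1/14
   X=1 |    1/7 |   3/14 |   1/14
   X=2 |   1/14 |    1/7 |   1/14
I(X;Y) = 0.0101, I(X;f(Y)) = 0.0000, inequality holds: 0.0101 ≥ 0.0000

Data Processing Inequality: For any Markov chain X → Y → Z, we have I(X;Y) ≥ I(X;Z).

Here Z = f(Y) is a deterministic function of Y, forming X → Y → Z.

Original I(X;Y) = 0.0101 bits

After applying f:
P(X,Z) where Z=f(Y):
- P(X,Z=0) = P(X,Y=1)
- P(X,Z=1) = P(X,Y=0) + P(X,Y=2)

I(X;Z) = I(X;f(Y)) = 0.0000 bits

Verification: 0.0101 ≥ 0.0000 ✓

Information cannot be created by processing; the function f can only lose information about X.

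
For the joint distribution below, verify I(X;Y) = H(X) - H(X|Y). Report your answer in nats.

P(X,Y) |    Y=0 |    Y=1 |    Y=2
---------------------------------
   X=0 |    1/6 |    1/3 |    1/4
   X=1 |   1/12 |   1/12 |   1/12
I(X;Y) = 0.0073 nats

Mutual information has multiple equivalent forms:
- I(X;Y) = H(X) - H(X|Y)
- I(X;Y) = H(Y) - H(Y|X)
- I(X;Y) = H(X) + H(Y) - H(X,Y)

Computing all quantities:
H(X) = 0.5623, H(Y) = 1.0776, H(X,Y) = 1.6326
H(X|Y) = 0.5551, H(Y|X) = 1.0703

Verification:
H(X) - H(X|Y) = 0.5623 - 0.5551 = 0.0073
H(Y) - H(Y|X) = 1.0776 - 1.0703 = 0.0073
H(X) + H(Y) - H(X,Y) = 0.5623 + 1.0776 - 1.6326 = 0.0073

All forms give I(X;Y) = 0.0073 nats. ✓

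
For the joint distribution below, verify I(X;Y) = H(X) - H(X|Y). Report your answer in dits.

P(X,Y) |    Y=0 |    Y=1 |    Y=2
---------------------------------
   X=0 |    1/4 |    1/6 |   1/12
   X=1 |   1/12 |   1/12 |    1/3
I(X;Y) = 0.0600 dits

Mutual information has multiple equivalent forms:
- I(X;Y) = H(X) - H(X|Y)
- I(X;Y) = H(Y) - H(Y|X)
- I(X;Y) = H(X) + H(Y) - H(X,Y)

Computing all quantities:
H(X) = 0.3010, H(Y) = 0.4680, H(X,Y) = 0.7090
H(X|Y) = 0.2411, H(Y|X) = 0.4080

Verification:
H(X) - H(X|Y) = 0.3010 - 0.2411 = 0.0600
H(Y) - H(Y|X) = 0.4680 - 0.4080 = 0.0600
H(X) + H(Y) - H(X,Y) = 0.3010 + 0.4680 - 0.7090 = 0.0600

All forms give I(X;Y) = 0.0600 dits. ✓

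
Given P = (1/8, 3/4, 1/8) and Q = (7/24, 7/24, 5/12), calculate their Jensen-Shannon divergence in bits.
0.1598 bits

Jensen-Shannon divergence is:
JSD(P||Q) = 0.5 × D_KL(P||M) + 0.5 × D_KL(Q||M)
where M = 0.5 × (P + Q) is the mixture distribution.

M = 0.5 × (1/8, 3/4, 1/8) + 0.5 × (7/24, 7/24, 5/12) = (5/24, 0.520833, 0.270833)

D_KL(P||M) = 0.1630 bits
D_KL(Q||M) = 0.1566 bits

JSD(P||Q) = 0.5 × 0.1630 + 0.5 × 0.1566 = 0.1598 bits

Unlike KL divergence, JSD is symmetric and bounded: 0 ≤ JSD ≤ log(2).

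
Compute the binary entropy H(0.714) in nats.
0.5985 nats

The binary entropy function is:
H(p) = -p log(p) - (1-p) log(1-p)

H(0.714) = -0.714 × log_e(0.714) - 0.286 × log_e(0.286)
H(0.714) = 0.5985 nats

Note: Binary entropy is maximized at p=0.5 (H=1 bit) and minimized at p=0 or p=1 (H=0).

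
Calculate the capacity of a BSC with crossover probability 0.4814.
0.0010 bits

For a binary symmetric channel (BSC) with error probability p:
Capacity C = 1 - H(p) bits per symbol

where H(p) = -p log₂(p) - (1-p) log₂(1-p) is the binary entropy function.

H(0.4814) = 0.9990 bits
C = 1 - 0.9990 = 0.0010 bits per symbol

This means we can reliably transmit up to 0.0010 bits of information per channel use.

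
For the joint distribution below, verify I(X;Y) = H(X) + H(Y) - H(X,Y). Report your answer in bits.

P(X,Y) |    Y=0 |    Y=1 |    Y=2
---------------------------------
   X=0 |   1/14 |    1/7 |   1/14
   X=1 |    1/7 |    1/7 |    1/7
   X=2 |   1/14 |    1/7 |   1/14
I(X;Y) = 0.0202 bits

Mutual information has multiple equivalent forms:
- I(X;Y) = H(X) - H(X|Y)
- I(X;Y) = H(Y) - H(Y|X)
- I(X;Y) = H(X) + H(Y) - H(X,Y)

Computing all quantities:
H(X) = 1.5567, H(Y) = 1.5567, H(X,Y) = 3.0931
H(X|Y) = 1.5364, H(Y|X) = 1.5364

Verification:
H(X) - H(X|Y) = 1.5567 - 1.5364 = 0.0202
H(Y) - H(Y|X) = 1.5567 - 1.5364 = 0.0202
H(X) + H(Y) - H(X,Y) = 1.5567 + 1.5567 - 3.0931 = 0.0202

All forms give I(X;Y) = 0.0202 bits. ✓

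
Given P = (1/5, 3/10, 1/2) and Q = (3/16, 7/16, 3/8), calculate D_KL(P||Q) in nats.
0.0436 nats

KL divergence: D_KL(P||Q) = Σ p(x) log(p(x)/q(x))

Computing term by term:
  x=0: 1/5 × log_e[(1/5)/(3/16)] = 1/5 × 0.0645 = 0.0129
  x=1: 3/10 × log_e[(3/10)/(7/16)] = 3/10 × -0.3773 = -0.1132
  x=2: 1/2 × log_e[(1/2)/(3/8)] = 1/2 × 0.2877 = 0.1438

D_KL(P||Q) = 0.0436 nats

Note: KL divergence is always non-negative and equals 0 iff P = Q.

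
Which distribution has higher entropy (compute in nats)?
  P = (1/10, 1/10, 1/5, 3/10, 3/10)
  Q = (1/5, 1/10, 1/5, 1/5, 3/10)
Q

Computing entropies in nats:
H(P) = 1.5048
H(Q) = 1.5571

Distribution Q has higher entropy.

Intuition: The distribution closer to uniform (more spread out) has higher entropy.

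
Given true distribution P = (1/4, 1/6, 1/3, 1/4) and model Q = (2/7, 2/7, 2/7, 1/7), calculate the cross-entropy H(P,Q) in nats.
1.4260 nats

Cross-entropy: H(P,Q) = -Σ p(x) log q(x)

Alternatively: H(P,Q) = H(P) + D_KL(P||Q)
H(P) = 1.3580 nats
D_KL(P||Q) = 0.0681 nats

H(P,Q) = 1.3580 + 0.0681 = 1.4260 nats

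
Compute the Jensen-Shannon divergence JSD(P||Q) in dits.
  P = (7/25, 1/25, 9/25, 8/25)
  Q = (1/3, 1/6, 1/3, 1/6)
0.0150 dits

Jensen-Shannon divergence is:
JSD(P||Q) = 0.5 × D_KL(P||M) + 0.5 × D_KL(Q||M)
where M = 0.5 × (P + Q) is the mixture distribution.

M = 0.5 × (7/25, 1/25, 9/25, 8/25) + 0.5 × (1/3, 1/6, 1/3, 1/6) = (0.306667, 0.103333, 0.346667, 0.243333)

D_KL(P||M) = 0.0164 dits
D_KL(Q||M) = 0.0136 dits

JSD(P||Q) = 0.5 × 0.0164 + 0.5 × 0.0136 = 0.0150 dits

Unlike KL divergence, JSD is symmetric and bounded: 0 ≤ JSD ≤ log(2).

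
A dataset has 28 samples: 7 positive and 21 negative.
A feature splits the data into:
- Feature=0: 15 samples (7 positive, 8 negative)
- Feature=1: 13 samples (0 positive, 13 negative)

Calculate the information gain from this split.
0.2773 bits

Information Gain = H(Y) - H(Y|Feature)

Before split:
P(positive) = 7/28 = 0.2500
H(Y) = 0.8113 bits

After split:
Feature=0: H = 0.9968 bits (weight = 15/28)
Feature=1: H = 0.0000 bits (weight = 13/28)
H(Y|Feature) = (15/28)×0.9968 + (13/28)×0.0000 = 0.5340 bits

Information Gain = 0.8113 - 0.5340 = 0.2773 bits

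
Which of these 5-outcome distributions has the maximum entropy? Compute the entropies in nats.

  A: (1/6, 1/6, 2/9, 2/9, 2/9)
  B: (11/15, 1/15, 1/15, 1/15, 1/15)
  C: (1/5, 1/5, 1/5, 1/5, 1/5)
C

For a discrete distribution over n outcomes, entropy is maximized by the uniform distribution.

Computing entropies:
H(A) = 1.6000 nats
H(B) = 0.9496 nats
H(C) = 1.6094 nats

The uniform distribution (where all probabilities equal 1/5) achieves the maximum entropy of log_e(5) = 1.6094 nats.

Distribution C has the highest entropy.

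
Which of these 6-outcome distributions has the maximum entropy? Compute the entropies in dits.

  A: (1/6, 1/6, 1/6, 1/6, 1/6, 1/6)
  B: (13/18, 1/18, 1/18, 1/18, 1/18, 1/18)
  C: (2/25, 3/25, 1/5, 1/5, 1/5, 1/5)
A

For a discrete distribution over n outcomes, entropy is maximized by the uniform distribution.

Computing entropies:
H(A) = 0.7782 dits
H(B) = 0.4508 dits
H(C) = 0.7574 dits

The uniform distribution (where all probabilities equal 1/6) achieves the maximum entropy of log_10(6) = 0.7782 dits.

Distribution A has the highest entropy.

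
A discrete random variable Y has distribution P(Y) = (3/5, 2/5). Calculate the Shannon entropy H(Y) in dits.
0.2923 dits

Shannon entropy is H(X) = -Σ p(x) log p(x).

For P = (3/5, 2/5):
H = -3/5 × log_10(3/5) -2/5 × log_10(2/5)
H = 0.2923 dits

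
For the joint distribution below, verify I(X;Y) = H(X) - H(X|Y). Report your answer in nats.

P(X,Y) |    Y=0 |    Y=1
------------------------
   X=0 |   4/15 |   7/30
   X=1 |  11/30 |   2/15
I(X;Y) = 0.0217 nats

Mutual information has multiple equivalent forms:
- I(X;Y) = H(X) - H(X|Y)
- I(X;Y) = H(Y) - H(Y|X)
- I(X;Y) = H(X) + H(Y) - H(X,Y)

Computing all quantities:
H(X) = 0.6931, H(Y) = 0.6572, H(X,Y) = 1.3286
H(X|Y) = 0.6714, H(Y|X) = 0.6354

Verification:
H(X) - H(X|Y) = 0.6931 - 0.6714 = 0.0217
H(Y) - H(Y|X) = 0.6572 - 0.6354 = 0.0217
H(X) + H(Y) - H(X,Y) = 0.6931 + 0.6572 - 1.3286 = 0.0217

All forms give I(X;Y) = 0.0217 nats. ✓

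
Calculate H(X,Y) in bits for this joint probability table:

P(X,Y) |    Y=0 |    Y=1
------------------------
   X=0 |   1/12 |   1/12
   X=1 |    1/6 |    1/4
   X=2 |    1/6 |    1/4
2.4591 bits

Joint entropy is H(X,Y) = -Σ_{x,y} p(x,y) log p(x,y).

Summing over all non-zero entries:
H(X,Y) = -[1/12·log_2(1/12) + 1/12·log_2(1/12) + 1/6·log_2(1/6) + 1/4·log_2(1/4) + 1/6·log_2(1/6) + 1/4·log_2(1/4)]
H(X,Y) = 2.4591 bits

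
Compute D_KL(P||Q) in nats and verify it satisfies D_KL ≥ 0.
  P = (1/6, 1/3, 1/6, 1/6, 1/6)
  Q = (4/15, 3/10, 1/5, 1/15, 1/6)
0.0791 nats

KL divergence satisfies the Gibbs inequality: D_KL(P||Q) ≥ 0 for all distributions P, Q.

D_KL(P||Q) = Σ p(x) log(p(x)/q(x))
Term by term:
  x=0: 1/6 × log_e[(1/6)/(4/15)] = -0.0783
  x=1: 1/3 × log_e[(1/3)/(3/10)] = 0.0351
  x=2: 1/6 × log_e[(1/6)/(1/5)] = -0.0304
  x=3: 1/6 × log_e[(1/6)/(1/15)] = 0.1527
  x=4: 1/6 × log_e[(1/6)/(1/6)] = 0.0000
D_KL(P||Q) = 0.0791 nats

D_KL(P||Q) = 0.0791 ≥ 0 ✓

This non-negativity is a fundamental property: relative entropy cannot be negative because it measures how different Q is from P.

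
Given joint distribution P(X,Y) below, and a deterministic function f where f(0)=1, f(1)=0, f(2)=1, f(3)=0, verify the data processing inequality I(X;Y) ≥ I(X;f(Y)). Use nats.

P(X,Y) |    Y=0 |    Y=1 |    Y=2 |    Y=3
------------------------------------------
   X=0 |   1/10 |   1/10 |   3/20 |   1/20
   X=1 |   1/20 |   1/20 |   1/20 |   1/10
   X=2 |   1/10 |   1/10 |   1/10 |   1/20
I(X;Y) = 0.0417, I(X;f(Y)) = 0.0162, inequality holds: 0.0417 ≥ 0.0162

Data Processing Inequality: For any Markov chain X → Y → Z, we have I(X;Y) ≥ I(X;Z).

Here Z = f(Y) is a deterministic function of Y, forming X → Y → Z.

Original I(X;Y) = 0.0417 nats

After applying f:
P(X,Z) where Z=f(Y):
- P(X,Z=0) = P(X,Y=1) + P(X,Y=3)
- P(X,Z=1) = P(X,Y=0) + P(X,Y=2)

I(X;Z) = I(X;f(Y)) = 0.0162 nats

Verification: 0.0417 ≥ 0.0162 ✓

Information cannot be created by processing; the function f can only lose information about X.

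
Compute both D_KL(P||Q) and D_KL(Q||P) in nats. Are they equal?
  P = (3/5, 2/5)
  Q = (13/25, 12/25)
D_KL(P||Q) = 0.0129, D_KL(Q||P) = 0.0131

KL divergence is not symmetric: D_KL(P||Q) ≠ D_KL(Q||P) in general.

D_KL(P||Q) = 0.0129 nats
D_KL(Q||P) = 0.0131 nats

No, they are not equal!

This asymmetry is why KL divergence is not a true distance metric.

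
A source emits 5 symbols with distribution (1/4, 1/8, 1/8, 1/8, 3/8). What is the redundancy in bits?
0.1663 bits

Redundancy measures how far a source is from maximum entropy:
R = H_max - H(X)

Maximum entropy for 5 symbols: H_max = log_2(5) = 2.3219 bits
Actual entropy: H(X) = 2.1556 bits
Redundancy: R = 2.3219 - 2.1556 = 0.1663 bits

This redundancy represents potential for compression: the source could be compressed by 0.1663 bits per symbol.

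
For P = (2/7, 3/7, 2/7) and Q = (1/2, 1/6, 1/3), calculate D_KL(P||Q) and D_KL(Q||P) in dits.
D_KL(P||Q) = 0.0872, D_KL(Q||P) = 0.0755

KL divergence is not symmetric: D_KL(P||Q) ≠ D_KL(Q||P) in general.

D_KL(P||Q) = 0.0872 dits
D_KL(Q||P) = 0.0755 dits

No, they are not equal!

This asymmetry is why KL divergence is not a true distance metric.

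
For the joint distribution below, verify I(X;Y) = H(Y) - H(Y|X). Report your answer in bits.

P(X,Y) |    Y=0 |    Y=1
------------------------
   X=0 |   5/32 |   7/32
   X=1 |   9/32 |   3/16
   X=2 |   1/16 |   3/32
I(X;Y) = 0.0257 bits

Mutual information has multiple equivalent forms:
- I(X;Y) = H(X) - H(X|Y)
- I(X;Y) = H(Y) - H(Y|X)
- I(X;Y) = H(X) + H(Y) - H(X,Y)

Computing all quantities:
H(X) = 1.4615, H(Y) = 1.0000, H(X,Y) = 2.4358
H(X|Y) = 1.4358, H(Y|X) = 0.9743

Verification:
H(X) - H(X|Y) = 1.4615 - 1.4358 = 0.0257
H(Y) - H(Y|X) = 1.0000 - 0.9743 = 0.0257
H(X) + H(Y) - H(X,Y) = 1.4615 + 1.0000 - 2.4358 = 0.0257

All forms give I(X;Y) = 0.0257 bits. ✓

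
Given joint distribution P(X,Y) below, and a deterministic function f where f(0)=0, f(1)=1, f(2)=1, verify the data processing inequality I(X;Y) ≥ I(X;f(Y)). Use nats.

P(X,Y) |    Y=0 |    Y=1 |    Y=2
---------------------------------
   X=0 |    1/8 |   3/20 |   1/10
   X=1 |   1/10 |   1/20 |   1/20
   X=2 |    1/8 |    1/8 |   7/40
I(X;Y) = 0.0219, I(X;f(Y)) = 0.0127, inequality holds: 0.0219 ≥ 0.0127

Data Processing Inequality: For any Markov chain X → Y → Z, we have I(X;Y) ≥ I(X;Z).

Here Z = f(Y) is a deterministic function of Y, forming X → Y → Z.

Original I(X;Y) = 0.0219 nats

After applying f:
P(X,Z) where Z=f(Y):
- P(X,Z=0) = P(X,Y=0)
- P(X,Z=1) = P(X,Y=1) + P(X,Y=2)

I(X;Z) = I(X;f(Y)) = 0.0127 nats

Verification: 0.0219 ≥ 0.0127 ✓

Information cannot be created by processing; the function f can only lose information about X.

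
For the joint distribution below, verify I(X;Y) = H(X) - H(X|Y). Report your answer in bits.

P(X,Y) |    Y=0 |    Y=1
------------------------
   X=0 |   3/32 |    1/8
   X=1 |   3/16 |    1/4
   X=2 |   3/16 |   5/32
I(X;Y) = 0.0089 bits

Mutual information has multiple equivalent forms:
- I(X;Y) = H(X) - H(X|Y)
- I(X;Y) = H(Y) - H(Y|X)
- I(X;Y) = H(X) + H(Y) - H(X,Y)

Computing all quantities:
H(X) = 1.5310, H(Y) = 0.9972, H(X,Y) = 2.5192
H(X|Y) = 1.5221, H(Y|X) = 0.9883

Verification:
H(X) - H(X|Y) = 1.5310 - 1.5221 = 0.0089
H(Y) - H(Y|X) = 0.9972 - 0.9883 = 0.0089
H(X) + H(Y) - H(X,Y) = 1.5310 + 0.9972 - 2.5192 = 0.0089

All forms give I(X;Y) = 0.0089 bits. ✓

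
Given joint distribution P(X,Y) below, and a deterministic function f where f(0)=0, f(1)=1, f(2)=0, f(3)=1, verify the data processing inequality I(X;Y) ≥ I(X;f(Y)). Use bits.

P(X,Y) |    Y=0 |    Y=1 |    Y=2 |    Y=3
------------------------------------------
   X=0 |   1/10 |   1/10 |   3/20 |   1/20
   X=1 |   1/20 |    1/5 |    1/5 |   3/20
I(X;Y) = 0.0506, I(X;f(Y)) = 0.0303, inequality holds: 0.0506 ≥ 0.0303

Data Processing Inequality: For any Markov chain X → Y → Z, we have I(X;Y) ≥ I(X;Z).

Here Z = f(Y) is a deterministic function of Y, forming X → Y → Z.

Original I(X;Y) = 0.0506 bits

After applying f:
P(X,Z) where Z=f(Y):
- P(X,Z=0) = P(X,Y=0) + P(X,Y=2)
- P(X,Z=1) = P(X,Y=1) + P(X,Y=3)

I(X;Z) = I(X;f(Y)) = 0.0303 bits

Verification: 0.0506 ≥ 0.0303 ✓

Information cannot be created by processing; the function f can only lose information about X.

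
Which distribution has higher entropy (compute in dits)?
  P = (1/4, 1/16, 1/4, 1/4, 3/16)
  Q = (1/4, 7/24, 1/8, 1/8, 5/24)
Q

Computing entropies in dits:
H(P) = 0.6631
H(Q) = 0.6743

Distribution Q has higher entropy.

Intuition: The distribution closer to uniform (more spread out) has higher entropy.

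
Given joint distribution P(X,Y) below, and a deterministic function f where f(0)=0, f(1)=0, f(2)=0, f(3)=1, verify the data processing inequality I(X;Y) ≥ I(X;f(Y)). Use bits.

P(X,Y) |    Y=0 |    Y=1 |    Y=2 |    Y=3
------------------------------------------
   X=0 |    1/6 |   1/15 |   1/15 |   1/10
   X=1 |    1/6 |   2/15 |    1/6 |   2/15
I(X;Y) = 0.0227, I(X;f(Y)) = 0.0007, inequality holds: 0.0227 ≥ 0.0007

Data Processing Inequality: For any Markov chain X → Y → Z, we have I(X;Y) ≥ I(X;Z).

Here Z = f(Y) is a deterministic function of Y, forming X → Y → Z.

Original I(X;Y) = 0.0227 bits

After applying f:
P(X,Z) where Z=f(Y):
- P(X,Z=0) = P(X,Y=0) + P(X,Y=1) + P(X,Y=2)
- P(X,Z=1) = P(X,Y=3)

I(X;Z) = I(X;f(Y)) = 0.0007 bits

Verification: 0.0227 ≥ 0.0007 ✓

Information cannot be created by processing; the function f can only lose information about X.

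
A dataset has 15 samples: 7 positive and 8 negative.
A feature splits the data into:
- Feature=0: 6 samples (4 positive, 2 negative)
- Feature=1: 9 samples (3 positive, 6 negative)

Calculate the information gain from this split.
0.0785 bits

Information Gain = H(Y) - H(Y|Feature)

Before split:
P(positive) = 7/15 = 0.4667
H(Y) = 0.9968 bits

After split:
Feature=0: H = 0.9183 bits (weight = 6/15)
Feature=1: H = 0.9183 bits (weight = 9/15)
H(Y|Feature) = (6/15)×0.9183 + (9/15)×0.9183 = 0.9183 bits

Information Gain = 0.9968 - 0.9183 = 0.0785 bits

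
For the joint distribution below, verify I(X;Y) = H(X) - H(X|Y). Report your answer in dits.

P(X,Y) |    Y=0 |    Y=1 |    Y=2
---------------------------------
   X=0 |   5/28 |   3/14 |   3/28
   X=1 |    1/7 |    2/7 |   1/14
I(X;Y) = 0.0046 dits

Mutual information has multiple equivalent forms:
- I(X;Y) = H(X) - H(X|Y)
- I(X;Y) = H(Y) - H(Y|X)
- I(X;Y) = H(X) + H(Y) - H(X,Y)

Computing all quantities:
H(X) = 0.3010, H(Y) = 0.4426, H(X,Y) = 0.7389
H(X|Y) = 0.2964, H(Y|X) = 0.4379

Verification:
H(X) - H(X|Y) = 0.3010 - 0.2964 = 0.0046
H(Y) - H(Y|X) = 0.4426 - 0.4379 = 0.0046
H(X) + H(Y) - H(X,Y) = 0.3010 + 0.4426 - 0.7389 = 0.0046

All forms give I(X;Y) = 0.0046 dits. ✓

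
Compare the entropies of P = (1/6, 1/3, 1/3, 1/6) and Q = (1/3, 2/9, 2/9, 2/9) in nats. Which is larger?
Q

Computing entropies in nats:
H(P) = 1.3297
H(Q) = 1.3689

Distribution Q has higher entropy.

Intuition: The distribution closer to uniform (more spread out) has higher entropy.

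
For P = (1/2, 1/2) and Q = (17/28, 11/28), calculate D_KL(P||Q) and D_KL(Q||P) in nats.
D_KL(P||Q) = 0.0235, D_KL(Q||P) = 0.0231

KL divergence is not symmetric: D_KL(P||Q) ≠ D_KL(Q||P) in general.

D_KL(P||Q) = 0.0235 nats
D_KL(Q||P) = 0.0231 nats

No, they are not equal!

This asymmetry is why KL divergence is not a true distance metric.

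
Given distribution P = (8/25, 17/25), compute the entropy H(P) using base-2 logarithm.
0.9044 bits

Shannon entropy is H(X) = -Σ p(x) log p(x).

For P = (8/25, 17/25):
H = -8/25 × log_2(8/25) -17/25 × log_2(17/25)
H = 0.9044 bits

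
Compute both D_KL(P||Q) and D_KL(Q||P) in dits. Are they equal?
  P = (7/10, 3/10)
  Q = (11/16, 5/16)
D_KL(P||Q) = 0.0002, D_KL(Q||P) = 0.0002

KL divergence is not symmetric: D_KL(P||Q) ≠ D_KL(Q||P) in general.

D_KL(P||Q) = 0.0002 dits
D_KL(Q||P) = 0.0002 dits

In this case they happen to be equal (to 4 decimal places).

This asymmetry is why KL divergence is not a true distance metric.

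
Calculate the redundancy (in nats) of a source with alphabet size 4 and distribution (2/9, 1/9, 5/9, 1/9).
0.2372 nats

Redundancy measures how far a source is from maximum entropy:
R = H_max - H(X)

Maximum entropy for 4 symbols: H_max = log_e(4) = 1.3863 nats
Actual entropy: H(X) = 1.1491 nats
Redundancy: R = 1.3863 - 1.1491 = 0.2372 nats

This redundancy represents potential for compression: the source could be compressed by 0.2372 nats per symbol.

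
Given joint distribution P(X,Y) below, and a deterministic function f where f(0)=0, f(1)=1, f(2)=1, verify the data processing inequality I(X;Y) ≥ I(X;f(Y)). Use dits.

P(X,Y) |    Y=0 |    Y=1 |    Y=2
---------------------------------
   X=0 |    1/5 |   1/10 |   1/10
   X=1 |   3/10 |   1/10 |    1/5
I(X;Y) = 0.0030, I(X;f(Y)) = 0.0000, inequality holds: 0.0030 ≥ 0.0000

Data Processing Inequality: For any Markov chain X → Y → Z, we have I(X;Y) ≥ I(X;Z).

Here Z = f(Y) is a deterministic function of Y, forming X → Y → Z.

Original I(X;Y) = 0.0030 dits

After applying f:
P(X,Z) where Z=f(Y):
- P(X,Z=0) = P(X,Y=0)
- P(X,Z=1) = P(X,Y=1) + P(X,Y=2)

I(X;Z) = I(X;f(Y)) = 0.0000 dits

Verification: 0.0030 ≥ 0.0000 ✓

Information cannot be created by processing; the function f can only lose information about X.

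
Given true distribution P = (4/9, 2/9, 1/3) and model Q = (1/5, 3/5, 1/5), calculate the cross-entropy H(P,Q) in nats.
1.3653 nats

Cross-entropy: H(P,Q) = -Σ p(x) log q(x)

Alternatively: H(P,Q) = H(P) + D_KL(P||Q)
H(P) = 1.0609 nats
D_KL(P||Q) = 0.3044 nats

H(P,Q) = 1.0609 + 0.3044 = 1.3653 nats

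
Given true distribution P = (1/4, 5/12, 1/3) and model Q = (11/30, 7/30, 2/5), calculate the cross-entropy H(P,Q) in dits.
0.5049 dits

Cross-entropy: H(P,Q) = -Σ p(x) log q(x)

Alternatively: H(P,Q) = H(P) + D_KL(P||Q)
H(P) = 0.4680 dits
D_KL(P||Q) = 0.0369 dits

H(P,Q) = 0.4680 + 0.0369 = 0.5049 dits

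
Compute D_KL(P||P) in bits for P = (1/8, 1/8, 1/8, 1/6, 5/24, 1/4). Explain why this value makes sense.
0.0000 bits

KL divergence satisfies the Gibbs inequality: D_KL(P||Q) ≥ 0 for all distributions P, Q.

D_KL(P||Q) = Σ p(x) log(p(x)/q(x))
Each term is p(x) × log_2(p(x)/p(x)) = p(x) × log_2(1) = 0, so the sum is 0.
D_KL(P||Q) = 0.0000 bits

When P = Q, the KL divergence is exactly 0, as there is no 'divergence' between identical distributions.

This non-negativity is a fundamental property: relative entropy cannot be negative because it measures how different Q is from P.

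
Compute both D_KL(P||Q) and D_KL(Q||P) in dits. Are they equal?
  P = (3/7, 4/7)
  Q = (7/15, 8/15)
D_KL(P||Q) = 0.0013, D_KL(Q||P) = 0.0013

KL divergence is not symmetric: D_KL(P||Q) ≠ D_KL(Q||P) in general.

D_KL(P||Q) = 0.0013 dits
D_KL(Q||P) = 0.0013 dits

In this case they happen to be equal (to 4 decimal places).

This asymmetry is why KL divergence is not a true distance metric.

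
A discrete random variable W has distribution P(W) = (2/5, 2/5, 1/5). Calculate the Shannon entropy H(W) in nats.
1.0549 nats

Shannon entropy is H(X) = -Σ p(x) log p(x).

For P = (2/5, 2/5, 1/5):
H = -2/5 × log_e(2/5) -2/5 × log_e(2/5) -1/5 × log_e(1/5)
H = 1.0549 nats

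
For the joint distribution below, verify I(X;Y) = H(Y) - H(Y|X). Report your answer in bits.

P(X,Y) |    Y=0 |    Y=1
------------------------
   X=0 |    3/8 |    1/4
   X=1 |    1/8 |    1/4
I(X;Y) = 0.0488 bits

Mutual information has multiple equivalent forms:
- I(X;Y) = H(X) - H(X|Y)
- I(X;Y) = H(Y) - H(Y|X)
- I(X;Y) = H(X) + H(Y) - H(X,Y)

Computing all quantities:
H(X) = 0.9544, H(Y) = 1.0000, H(X,Y) = 1.9056
H(X|Y) = 0.9056, H(Y|X) = 0.9512

Verification:
H(X) - H(X|Y) = 0.9544 - 0.9056 = 0.0488
H(Y) - H(Y|X) = 1.0000 - 0.9512 = 0.0488
H(X) + H(Y) - H(X,Y) = 0.9544 + 1.0000 - 1.9056 = 0.0488

All forms give I(X;Y) = 0.0488 bits. ✓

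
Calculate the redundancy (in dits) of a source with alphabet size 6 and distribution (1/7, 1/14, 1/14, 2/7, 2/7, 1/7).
0.0621 dits

Redundancy measures how far a source is from maximum entropy:
R = H_max - H(X)

Maximum entropy for 6 symbols: H_max = log_10(6) = 0.7782 dits
Actual entropy: H(X) = 0.7161 dits
Redundancy: R = 0.7782 - 0.7161 = 0.0621 dits

This redundancy represents potential for compression: the source could be compressed by 0.0621 dits per symbol.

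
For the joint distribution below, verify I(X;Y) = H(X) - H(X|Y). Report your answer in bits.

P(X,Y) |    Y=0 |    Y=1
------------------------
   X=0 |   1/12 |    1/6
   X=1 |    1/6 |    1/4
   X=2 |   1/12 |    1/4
I(X;Y) = 0.0137 bits

Mutual information has multiple equivalent forms:
- I(X;Y) = H(X) - H(X|Y)
- I(X;Y) = H(Y) - H(Y|X)
- I(X;Y) = H(X) + H(Y) - H(X,Y)

Computing all quantities:
H(X) = 1.5546, H(Y) = 0.9183, H(X,Y) = 2.4591
H(X|Y) = 1.5409, H(Y|X) = 0.9046

Verification:
H(X) - H(X|Y) = 1.5546 - 1.5409 = 0.0137
H(Y) - H(Y|X) = 0.9183 - 0.9046 = 0.0137
H(X) + H(Y) - H(X,Y) = 1.5546 + 0.9183 - 2.4591 = 0.0137

All forms give I(X;Y) = 0.0137 bits. ✓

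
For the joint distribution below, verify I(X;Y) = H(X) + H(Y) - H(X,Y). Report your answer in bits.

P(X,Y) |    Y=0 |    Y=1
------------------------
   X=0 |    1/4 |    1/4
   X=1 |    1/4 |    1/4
I(X;Y) = 0.0000 bits

Mutual information has multiple equivalent forms:
- I(X;Y) = H(X) - H(X|Y)
- I(X;Y) = H(Y) - H(Y|X)
- I(X;Y) = H(X) + H(Y) - H(X,Y)

Computing all quantities:
H(X) = 1.0000, H(Y) = 1.0000, H(X,Y) = 2.0000
H(X|Y) = 1.0000, H(Y|X) = 1.0000

Verification:
H(X) - H(X|Y) = 1.0000 - 1.0000 = 0.0000
H(Y) - H(Y|X) = 1.0000 - 1.0000 = 0.0000
H(X) + H(Y) - H(X,Y) = 1.0000 + 1.0000 - 2.0000 = 0.0000

All forms give I(X;Y) = 0.0000 bits. ✓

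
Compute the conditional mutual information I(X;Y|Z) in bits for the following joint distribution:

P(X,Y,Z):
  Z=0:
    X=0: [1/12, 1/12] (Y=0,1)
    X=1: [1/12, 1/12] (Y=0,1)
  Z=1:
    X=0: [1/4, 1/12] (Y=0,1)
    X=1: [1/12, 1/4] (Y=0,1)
0.1258 bits

Conditional mutual information: I(X;Y|Z) = H(X|Z) + H(Y|Z) - H(X,Y|Z)

H(Z) = 0.9183
H(X,Z) = 1.9183 → H(X|Z) = 1.0000
H(Y,Z) = 1.9183 → H(Y|Z) = 1.0000
H(X,Y,Z) = 2.7925 → H(X,Y|Z) = 1.8742

I(X;Y|Z) = 1.0000 + 1.0000 - 1.8742 = 0.1258 bits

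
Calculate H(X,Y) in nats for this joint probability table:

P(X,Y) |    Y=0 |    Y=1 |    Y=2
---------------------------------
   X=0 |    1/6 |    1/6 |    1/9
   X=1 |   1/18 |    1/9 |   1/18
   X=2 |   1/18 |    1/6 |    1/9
2.1100 nats

Joint entropy is H(X,Y) = -Σ_{x,y} p(x,y) log p(x,y).

Summing over all non-zero entries:
H(X,Y) = -[1/6·log_e(1/6) + 1/6·log_e(1/6) + 1/9·log_e(1/9) + 1/18·log_e(1/18) + 1/9·log_e(1/9) + 1/18·log_e(1/18) + 1/18·log_e(1/18) + 1/6·log_e(1/6) + 1/9·log_e(1/9)]
H(X,Y) = 2.1100 nats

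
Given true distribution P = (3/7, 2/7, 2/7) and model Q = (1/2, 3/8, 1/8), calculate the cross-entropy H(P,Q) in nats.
1.1714 nats

Cross-entropy: H(P,Q) = -Σ p(x) log q(x)

Alternatively: H(P,Q) = H(P) + D_KL(P||Q)
H(P) = 1.0790 nats
D_KL(P||Q) = 0.0924 nats

H(P,Q) = 1.0790 + 0.0924 = 1.1714 nats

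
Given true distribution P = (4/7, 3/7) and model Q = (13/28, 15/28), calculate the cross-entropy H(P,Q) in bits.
1.0184 bits

Cross-entropy: H(P,Q) = -Σ p(x) log q(x)

Alternatively: H(P,Q) = H(P) + D_KL(P||Q)
H(P) = 0.9852 bits
D_KL(P||Q) = 0.0332 bits

H(P,Q) = 0.9852 + 0.0332 = 1.0184 bits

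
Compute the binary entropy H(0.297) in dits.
0.2642 dits

The binary entropy function is:
H(p) = -p log(p) - (1-p) log(1-p)

H(0.297) = -0.297 × log_10(0.297) - 0.703 × log_10(0.703)
H(0.297) = 0.2642 dits

Note: Binary entropy is maximized at p=0.5 (H=1 bit) and minimized at p=0 or p=1 (H=0).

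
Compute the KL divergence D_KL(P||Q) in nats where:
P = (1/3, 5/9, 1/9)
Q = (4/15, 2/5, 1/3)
0.1348 nats

KL divergence: D_KL(P||Q) = Σ p(x) log(p(x)/q(x))

Computing term by term:
  x=0: 1/3 × log_e[(1/3)/(4/15)] = 1/3 × 0.2231 = 0.0744
  x=1: 5/9 × log_e[(5/9)/(2/5)] = 5/9 × 0.3285 = 0.1825
  x=2: 1/9 × log_e[(1/9)/(1/3)] = 1/9 × -1.0986 = -0.1221

D_KL(P||Q) = 0.1348 nats

Note: KL divergence is always non-negative and equals 0 iff P = Q.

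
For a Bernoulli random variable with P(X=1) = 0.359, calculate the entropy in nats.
0.6528 nats

The binary entropy function is:
H(p) = -p log(p) - (1-p) log(1-p)

H(0.359) = -0.359 × log_e(0.359) - 0.641 × log_e(0.641)
H(0.359) = 0.6528 nats

Note: Binary entropy is maximized at p=0.5 (H=1 bit) and minimized at p=0 or p=1 (H=0).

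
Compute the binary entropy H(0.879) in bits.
0.5322 bits

The binary entropy function is:
H(p) = -p log(p) - (1-p) log(1-p)

H(0.879) = -0.879 × log_2(0.879) - 0.121 × log_2(0.121)
H(0.879) = 0.5322 bits

Note: Binary entropy is maximized at p=0.5 (H=1 bit) and minimized at p=0 or p=1 (H=0).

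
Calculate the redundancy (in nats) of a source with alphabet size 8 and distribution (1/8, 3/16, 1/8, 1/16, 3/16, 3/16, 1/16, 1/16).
0.0981 nats

Redundancy measures how far a source is from maximum entropy:
R = H_max - H(X)

Maximum entropy for 8 symbols: H_max = log_e(8) = 2.0794 nats
Actual entropy: H(X) = 1.9813 nats
Redundancy: R = 2.0794 - 1.9813 = 0.0981 nats

This redundancy represents potential for compression: the source could be compressed by 0.0981 nats per symbol.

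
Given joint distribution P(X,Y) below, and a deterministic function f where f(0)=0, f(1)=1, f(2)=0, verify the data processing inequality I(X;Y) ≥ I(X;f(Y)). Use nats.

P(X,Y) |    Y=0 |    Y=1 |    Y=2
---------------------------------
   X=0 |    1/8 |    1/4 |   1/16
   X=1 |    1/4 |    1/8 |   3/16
I(X;Y) = 0.0673, I(X;f(Y)) = 0.0648, inequality holds: 0.0673 ≥ 0.0648

Data Processing Inequality: For any Markov chain X → Y → Z, we have I(X;Y) ≥ I(X;Z).

Here Z = f(Y) is a deterministic function of Y, forming X → Y → Z.

Original I(X;Y) = 0.0673 nats

After applying f:
P(X,Z) where Z=f(Y):
- P(X,Z=0) = P(X,Y=0) + P(X,Y=2)
- P(X,Z=1) = P(X,Y=1)

I(X;Z) = I(X;f(Y)) = 0.0648 nats

Verification: 0.0673 ≥ 0.0648 ✓

Information cannot be created by processing; the function f can only lose information about X.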